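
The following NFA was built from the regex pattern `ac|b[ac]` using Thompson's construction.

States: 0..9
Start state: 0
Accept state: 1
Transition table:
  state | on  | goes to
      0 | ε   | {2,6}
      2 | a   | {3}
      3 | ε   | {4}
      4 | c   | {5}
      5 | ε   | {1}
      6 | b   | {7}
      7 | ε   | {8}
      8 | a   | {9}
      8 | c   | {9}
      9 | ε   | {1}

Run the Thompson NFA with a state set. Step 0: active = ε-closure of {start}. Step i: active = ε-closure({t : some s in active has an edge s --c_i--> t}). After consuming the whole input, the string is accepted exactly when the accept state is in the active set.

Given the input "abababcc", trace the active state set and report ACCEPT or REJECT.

start: ε-closure({0}) = {0,2,6}
'a' @ 1: {3,4}
'b' @ 2: {}  — no active states
rest 'ababcc' ignored (set empty)
end set {} — state 1 not in

Answer: REJECT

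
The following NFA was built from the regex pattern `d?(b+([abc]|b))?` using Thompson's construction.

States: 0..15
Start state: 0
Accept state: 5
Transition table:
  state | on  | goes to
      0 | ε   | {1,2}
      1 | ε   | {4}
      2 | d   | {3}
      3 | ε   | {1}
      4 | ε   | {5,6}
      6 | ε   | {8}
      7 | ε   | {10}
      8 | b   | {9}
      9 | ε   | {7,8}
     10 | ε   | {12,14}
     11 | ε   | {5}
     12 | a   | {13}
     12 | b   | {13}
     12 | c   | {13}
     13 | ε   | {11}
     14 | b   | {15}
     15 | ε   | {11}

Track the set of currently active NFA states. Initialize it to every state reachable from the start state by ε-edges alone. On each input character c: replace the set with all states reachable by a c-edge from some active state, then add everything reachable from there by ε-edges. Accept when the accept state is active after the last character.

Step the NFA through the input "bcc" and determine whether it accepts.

Answer: REJECT

Derivation:
start: ε-closure({0}) = {0,1,2,4,5,6,8}
'b' @ 1: {7,8,9,10,12,14}
'c' @ 2: {5,11,13}  ✓accept
'c' @ 3: {}  — no active states
final: {}; accept 5 not in set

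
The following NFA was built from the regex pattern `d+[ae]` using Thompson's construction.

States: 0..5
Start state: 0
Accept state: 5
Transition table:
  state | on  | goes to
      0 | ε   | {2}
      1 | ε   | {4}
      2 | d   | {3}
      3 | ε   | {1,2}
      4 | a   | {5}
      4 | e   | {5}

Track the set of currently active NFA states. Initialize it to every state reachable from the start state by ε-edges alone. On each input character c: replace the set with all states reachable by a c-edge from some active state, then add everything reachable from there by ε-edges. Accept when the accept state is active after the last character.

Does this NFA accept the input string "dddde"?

initial (ε-close {0}): {0,2}
'd' @ 1: {1,2,3,4}
'd' @ 2: {1,2,3,4}
'd' @ 3: {1,2,3,4}
'd' @ 4: {1,2,3,4}
'e' @ 5: {5}  ✓accept
final: {5}; accept 5 in set

Answer: ACCEPT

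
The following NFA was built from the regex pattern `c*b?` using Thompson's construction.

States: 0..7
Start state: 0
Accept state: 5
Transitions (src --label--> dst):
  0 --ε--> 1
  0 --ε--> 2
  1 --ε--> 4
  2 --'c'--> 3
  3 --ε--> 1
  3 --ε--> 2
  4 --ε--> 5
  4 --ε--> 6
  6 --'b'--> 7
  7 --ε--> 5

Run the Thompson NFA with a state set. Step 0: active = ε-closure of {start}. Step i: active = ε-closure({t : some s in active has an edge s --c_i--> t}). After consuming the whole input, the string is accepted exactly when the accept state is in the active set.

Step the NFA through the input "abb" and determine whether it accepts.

S₀ = ε-closure({0}) = {0,1,2,4,5,6}
'a' @ 1: {}  — no active states
rest 'bb' ignored (set empty)
end set {} — state 5 not in

Answer: REJECT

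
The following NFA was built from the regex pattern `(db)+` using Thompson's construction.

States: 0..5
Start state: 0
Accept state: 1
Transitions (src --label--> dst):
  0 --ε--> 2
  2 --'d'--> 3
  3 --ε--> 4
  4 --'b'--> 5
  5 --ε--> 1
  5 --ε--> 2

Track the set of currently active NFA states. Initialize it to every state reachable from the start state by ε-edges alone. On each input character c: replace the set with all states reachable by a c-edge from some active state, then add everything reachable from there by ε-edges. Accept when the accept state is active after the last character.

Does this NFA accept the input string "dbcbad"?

initial (ε-close {0}): {0,2}
'd' @ 1: {3,4}
'b' @ 2: {1,2,5}  [accepting]
'c' @ 3: {}  — state set empty
rest 'bad' ignored (set empty)
after full input: {}  (accept=1 not in)

Answer: REJECT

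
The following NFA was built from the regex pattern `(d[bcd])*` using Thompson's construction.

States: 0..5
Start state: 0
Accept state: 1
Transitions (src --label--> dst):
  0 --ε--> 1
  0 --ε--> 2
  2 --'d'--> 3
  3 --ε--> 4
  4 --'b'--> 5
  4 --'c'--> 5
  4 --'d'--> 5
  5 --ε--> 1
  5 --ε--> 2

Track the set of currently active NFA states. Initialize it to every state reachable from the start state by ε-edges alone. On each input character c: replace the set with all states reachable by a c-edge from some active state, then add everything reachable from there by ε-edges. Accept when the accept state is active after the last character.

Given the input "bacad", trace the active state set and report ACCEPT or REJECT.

Answer: REJECT

Steps:
S₀ = ε-closure({0}) = {0,1,2}
'b' @ 1: {}  — dead — no transitions
rest 'acad' ignored (set empty)
final: {}; accept 1 not in set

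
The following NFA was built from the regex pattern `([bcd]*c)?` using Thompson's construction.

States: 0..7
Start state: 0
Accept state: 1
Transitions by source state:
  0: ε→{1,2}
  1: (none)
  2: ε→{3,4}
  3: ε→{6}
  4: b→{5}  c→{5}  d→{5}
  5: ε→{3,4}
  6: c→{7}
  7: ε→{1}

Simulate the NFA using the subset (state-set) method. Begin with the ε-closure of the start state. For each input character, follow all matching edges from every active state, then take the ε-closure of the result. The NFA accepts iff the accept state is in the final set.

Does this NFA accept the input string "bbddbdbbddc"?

S₀ = ε-closure({0}) = {0,1,2,3,4,6}
'b' @ 1: {3,4,5,6}
'b' @ 2: {3,4,5,6}
'd' @ 3: {3,4,5,6}
'd' @ 4: {3,4,5,6}
'b' @ 5: {3,4,5,6}
'd' @ 6: {3,4,5,6}
'b' @ 7: {3,4,5,6}
'b' @ 8: {3,4,5,6}
'd' @ 9: {3,4,5,6}
'd' @ 10: {3,4,5,6}
'c' @ 11: {1,3,4,5,6,7}  [accepting]
end set {1,3,4,5,6,7} — state 1 in

Answer: ACCEPT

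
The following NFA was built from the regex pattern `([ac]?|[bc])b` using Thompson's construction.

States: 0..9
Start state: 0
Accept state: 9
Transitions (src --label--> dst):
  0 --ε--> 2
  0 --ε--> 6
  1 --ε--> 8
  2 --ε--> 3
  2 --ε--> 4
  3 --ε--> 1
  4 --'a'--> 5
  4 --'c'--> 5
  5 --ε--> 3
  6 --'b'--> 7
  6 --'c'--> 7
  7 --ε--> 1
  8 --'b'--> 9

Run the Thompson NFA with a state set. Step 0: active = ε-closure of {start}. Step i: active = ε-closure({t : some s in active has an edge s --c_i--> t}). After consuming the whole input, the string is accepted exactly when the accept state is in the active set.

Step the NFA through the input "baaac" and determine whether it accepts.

S₀ = ε-closure({0}) = {0,1,2,3,4,6,8}
'b' @ 1: {1,7,8,9}  ✓accept
'a' @ 2: {}  — no active states
rest 'aac' ignored (set empty)
end set {} — state 9 not in

Answer: REJECT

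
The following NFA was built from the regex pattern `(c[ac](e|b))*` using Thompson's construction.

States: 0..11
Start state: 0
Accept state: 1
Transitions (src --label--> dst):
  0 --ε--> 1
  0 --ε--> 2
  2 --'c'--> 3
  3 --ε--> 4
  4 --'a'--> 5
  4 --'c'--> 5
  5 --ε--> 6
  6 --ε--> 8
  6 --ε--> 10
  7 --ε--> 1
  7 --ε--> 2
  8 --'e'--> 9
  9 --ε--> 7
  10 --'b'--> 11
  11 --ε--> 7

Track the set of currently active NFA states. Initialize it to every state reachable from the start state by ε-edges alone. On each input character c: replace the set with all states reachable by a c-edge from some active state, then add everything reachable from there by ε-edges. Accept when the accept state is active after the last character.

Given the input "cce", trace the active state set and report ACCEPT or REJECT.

Answer: ACCEPT

Derivation:
initial (ε-close {0}): {0,1,2}
'c' @ 1: {3,4}
'c' @ 2: {5,6,8,10}
'e' @ 3: {1,2,7,9}  ✓accept
after full input: {1,2,7,9}  (accept=1 in)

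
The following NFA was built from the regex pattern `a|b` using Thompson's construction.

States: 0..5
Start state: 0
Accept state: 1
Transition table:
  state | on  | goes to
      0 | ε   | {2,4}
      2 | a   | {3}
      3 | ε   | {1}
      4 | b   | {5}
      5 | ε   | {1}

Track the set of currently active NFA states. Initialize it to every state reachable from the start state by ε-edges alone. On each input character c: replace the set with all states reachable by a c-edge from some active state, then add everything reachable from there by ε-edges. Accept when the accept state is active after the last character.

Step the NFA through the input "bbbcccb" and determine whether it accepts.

Answer: REJECT

Trace:
initial (ε-close {0}): {0,2,4}
'b' @ 1: {1,5}  ✓accept
'b' @ 2: {}  — no active states
rest 'bcccb' ignored (set empty)
end set {} — state 1 not in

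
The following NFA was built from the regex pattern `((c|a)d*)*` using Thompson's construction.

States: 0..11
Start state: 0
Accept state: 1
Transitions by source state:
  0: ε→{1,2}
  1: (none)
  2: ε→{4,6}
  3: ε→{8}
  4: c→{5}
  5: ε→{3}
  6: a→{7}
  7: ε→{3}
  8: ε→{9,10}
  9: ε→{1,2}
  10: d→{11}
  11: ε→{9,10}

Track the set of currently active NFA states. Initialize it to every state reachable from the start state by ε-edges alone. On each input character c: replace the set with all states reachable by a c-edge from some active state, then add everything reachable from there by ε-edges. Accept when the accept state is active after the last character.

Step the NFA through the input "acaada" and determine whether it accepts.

initial (ε-close {0}): {0,1,2,4,6}
'a' @ 1: {1,2,3,4,6,7,8,9,10}  ✓accept
'c' @ 2: {1,2,3,4,5,6,8,9,10}  ✓accept
'a' @ 3: {1,2,3,4,6,7,8,9,10}  ✓accept
'a' @ 4: {1,2,3,4,6,7,8,9,10}  ✓accept
'd' @ 5: {1,2,4,6,9,10,11}  ✓accept
'a' @ 6: {1,2,3,4,6,7,8,9,10}  ✓accept
end set {1,2,3,4,6,7,8,9,10} — state 1 in

Answer: ACCEPT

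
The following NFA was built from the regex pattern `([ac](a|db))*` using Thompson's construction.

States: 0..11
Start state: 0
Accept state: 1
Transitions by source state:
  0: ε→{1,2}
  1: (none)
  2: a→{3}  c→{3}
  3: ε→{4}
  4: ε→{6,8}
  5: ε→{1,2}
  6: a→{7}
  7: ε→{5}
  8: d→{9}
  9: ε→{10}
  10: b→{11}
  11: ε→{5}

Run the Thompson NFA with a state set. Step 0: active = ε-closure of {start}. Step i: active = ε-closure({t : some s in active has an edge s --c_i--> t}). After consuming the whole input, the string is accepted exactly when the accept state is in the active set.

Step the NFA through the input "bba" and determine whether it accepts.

initial (ε-close {0}): {0,1,2}
'b' @ 1: {}  — dead — no transitions
rest 'ba' ignored (set empty)
end set {} — state 1 not in

Answer: REJECT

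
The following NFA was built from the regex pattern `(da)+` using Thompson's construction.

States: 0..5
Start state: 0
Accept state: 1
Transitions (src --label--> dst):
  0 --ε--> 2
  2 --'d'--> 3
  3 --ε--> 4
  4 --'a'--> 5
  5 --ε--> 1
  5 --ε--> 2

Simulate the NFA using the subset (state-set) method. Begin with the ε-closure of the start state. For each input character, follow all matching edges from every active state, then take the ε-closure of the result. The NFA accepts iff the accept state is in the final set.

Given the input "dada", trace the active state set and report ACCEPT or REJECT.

Answer: ACCEPT

Derivation:
initial (ε-close {0}): {0,2}
'd' @ 1: {3,4}
'a' @ 2: {1,2,5}  ✓accept
'd' @ 3: {3,4}
'a' @ 4: {1,2,5}  ✓accept
after full input: {1,2,5}  (accept=1 in)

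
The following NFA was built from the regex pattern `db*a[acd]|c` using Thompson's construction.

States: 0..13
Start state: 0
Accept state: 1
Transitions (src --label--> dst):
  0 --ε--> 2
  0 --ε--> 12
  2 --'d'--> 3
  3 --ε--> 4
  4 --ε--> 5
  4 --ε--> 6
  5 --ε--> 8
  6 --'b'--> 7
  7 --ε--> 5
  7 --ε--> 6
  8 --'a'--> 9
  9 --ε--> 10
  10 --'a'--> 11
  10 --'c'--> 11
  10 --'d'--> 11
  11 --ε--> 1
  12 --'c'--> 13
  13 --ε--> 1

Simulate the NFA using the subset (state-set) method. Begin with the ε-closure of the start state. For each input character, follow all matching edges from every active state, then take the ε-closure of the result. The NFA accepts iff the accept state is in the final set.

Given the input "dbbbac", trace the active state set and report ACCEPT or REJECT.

initial (ε-close {0}): {0,2,12}
'd' @ 1: {3,4,5,6,8}
'b' @ 2: {5,6,7,8}
'b' @ 3: {5,6,7,8}
'b' @ 4: {5,6,7,8}
'a' @ 5: {9,10}
'c' @ 6: {1,11}  ✓accept
end set {1,11} — state 1 in

Answer: ACCEPT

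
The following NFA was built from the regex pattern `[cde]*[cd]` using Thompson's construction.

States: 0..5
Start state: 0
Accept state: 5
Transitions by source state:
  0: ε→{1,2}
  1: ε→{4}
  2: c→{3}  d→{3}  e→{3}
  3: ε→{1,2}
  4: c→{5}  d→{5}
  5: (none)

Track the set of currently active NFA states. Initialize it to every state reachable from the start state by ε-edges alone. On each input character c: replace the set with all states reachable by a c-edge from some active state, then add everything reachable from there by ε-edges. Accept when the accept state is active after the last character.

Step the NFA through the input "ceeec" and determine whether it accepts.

start: ε-closure({0}) = {0,1,2,4}
'c' @ 1: {1,2,3,4,5}  ✓accept
'e' @ 2: {1,2,3,4}
'e' @ 3: {1,2,3,4}
'e' @ 4: {1,2,3,4}
'c' @ 5: {1,2,3,4,5}  ✓accept
after full input: {1,2,3,4,5}  (accept=5 in)

Answer: ACCEPT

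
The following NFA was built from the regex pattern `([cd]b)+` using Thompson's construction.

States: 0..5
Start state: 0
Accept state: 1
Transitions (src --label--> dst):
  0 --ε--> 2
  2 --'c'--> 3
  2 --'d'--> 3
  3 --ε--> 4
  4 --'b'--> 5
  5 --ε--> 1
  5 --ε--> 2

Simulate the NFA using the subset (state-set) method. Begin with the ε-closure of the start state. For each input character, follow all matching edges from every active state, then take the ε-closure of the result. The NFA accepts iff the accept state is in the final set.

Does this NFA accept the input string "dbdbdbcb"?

start: ε-closure({0}) = {0,2}
'd' @ 1: {3,4}
'b' @ 2: {1,2,5}  ✓accept
'd' @ 3: {3,4}
'b' @ 4: {1,2,5}  ✓accept
'd' @ 5: {3,4}
'b' @ 6: {1,2,5}  ✓accept
'c' @ 7: {3,4}
'b' @ 8: {1,2,5}  ✓accept
final: {1,2,5}; accept 1 in set

Answer: ACCEPT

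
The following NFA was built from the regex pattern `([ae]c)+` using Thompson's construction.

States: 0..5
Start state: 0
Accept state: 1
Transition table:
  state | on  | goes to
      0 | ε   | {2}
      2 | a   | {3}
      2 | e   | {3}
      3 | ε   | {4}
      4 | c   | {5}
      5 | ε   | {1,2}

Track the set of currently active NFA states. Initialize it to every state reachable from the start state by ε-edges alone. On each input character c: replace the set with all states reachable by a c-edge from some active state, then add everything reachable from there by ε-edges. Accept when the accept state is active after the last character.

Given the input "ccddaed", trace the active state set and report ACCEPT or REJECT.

initial (ε-close {0}): {0,2}
'c' @ 1: {}  — state set empty
rest 'cddaed' ignored (set empty)
end set {} — state 1 not in

Answer: REJECT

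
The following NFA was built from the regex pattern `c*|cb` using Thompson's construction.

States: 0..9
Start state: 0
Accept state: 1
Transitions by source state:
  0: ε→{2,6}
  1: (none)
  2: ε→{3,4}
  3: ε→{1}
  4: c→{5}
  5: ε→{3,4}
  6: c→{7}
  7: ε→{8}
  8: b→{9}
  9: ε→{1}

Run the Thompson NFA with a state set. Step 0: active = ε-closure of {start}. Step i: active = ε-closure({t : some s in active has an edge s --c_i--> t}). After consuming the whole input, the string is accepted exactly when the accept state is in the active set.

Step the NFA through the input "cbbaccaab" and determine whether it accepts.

initial (ε-close {0}): {0,1,2,3,4,6}
'c' @ 1: {1,3,4,5,7,8}  (accept∈set)
'b' @ 2: {1,9}  (accept∈set)
'b' @ 3: {}  — state set empty
rest 'accaab' ignored (set empty)
after full input: {}  (accept=1 not in)

Answer: REJECT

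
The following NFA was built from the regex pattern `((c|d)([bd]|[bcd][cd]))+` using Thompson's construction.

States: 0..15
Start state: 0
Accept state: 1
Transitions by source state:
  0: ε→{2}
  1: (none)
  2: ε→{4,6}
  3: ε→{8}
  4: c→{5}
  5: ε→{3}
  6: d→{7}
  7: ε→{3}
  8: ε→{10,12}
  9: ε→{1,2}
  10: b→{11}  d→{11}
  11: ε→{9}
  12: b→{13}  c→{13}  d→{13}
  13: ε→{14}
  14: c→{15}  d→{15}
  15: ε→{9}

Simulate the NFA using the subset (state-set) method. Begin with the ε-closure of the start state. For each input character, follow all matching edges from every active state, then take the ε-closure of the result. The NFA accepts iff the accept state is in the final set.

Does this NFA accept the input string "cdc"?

Answer: ACCEPT

Steps:
initial (ε-close {0}): {0,2,4,6}
'c' @ 1: {3,5,8,10,12}
'd' @ 2: {1,2,4,6,9,11,13,14}  (accept∈set)
'c' @ 3: {1,2,3,4,5,6,8,9,10,12,15}  (accept∈set)
final: {1,2,3,4,5,6,8,9,10,12,15}; accept 1 in set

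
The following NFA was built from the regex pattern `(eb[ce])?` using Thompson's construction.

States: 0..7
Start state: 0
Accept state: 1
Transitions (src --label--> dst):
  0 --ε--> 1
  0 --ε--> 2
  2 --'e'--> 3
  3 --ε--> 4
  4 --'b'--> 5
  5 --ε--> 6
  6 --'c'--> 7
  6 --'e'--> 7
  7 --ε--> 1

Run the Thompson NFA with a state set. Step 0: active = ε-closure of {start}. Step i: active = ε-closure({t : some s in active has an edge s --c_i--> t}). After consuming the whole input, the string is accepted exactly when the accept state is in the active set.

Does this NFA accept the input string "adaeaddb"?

Answer: REJECT

Trace:
start: ε-closure({0}) = {0,1,2}
'a' @ 1: {}  — dead — no transitions
rest 'daeaddb' ignored (set empty)
after full input: {}  (accept=1 not in)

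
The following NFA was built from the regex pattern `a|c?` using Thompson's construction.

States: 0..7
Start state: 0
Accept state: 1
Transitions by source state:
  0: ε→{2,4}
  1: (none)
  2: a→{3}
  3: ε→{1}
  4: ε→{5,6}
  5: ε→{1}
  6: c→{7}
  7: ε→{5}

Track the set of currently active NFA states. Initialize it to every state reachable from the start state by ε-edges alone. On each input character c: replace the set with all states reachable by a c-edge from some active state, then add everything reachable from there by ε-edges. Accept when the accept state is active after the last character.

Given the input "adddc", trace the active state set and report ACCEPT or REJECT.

Answer: REJECT

Derivation:
start: ε-closure({0}) = {0,1,2,4,5,6}
'a' @ 1: {1,3}  (accept∈set)
'd' @ 2: {}  — no active states
rest 'ddc' ignored (set empty)
end set {} — state 1 not in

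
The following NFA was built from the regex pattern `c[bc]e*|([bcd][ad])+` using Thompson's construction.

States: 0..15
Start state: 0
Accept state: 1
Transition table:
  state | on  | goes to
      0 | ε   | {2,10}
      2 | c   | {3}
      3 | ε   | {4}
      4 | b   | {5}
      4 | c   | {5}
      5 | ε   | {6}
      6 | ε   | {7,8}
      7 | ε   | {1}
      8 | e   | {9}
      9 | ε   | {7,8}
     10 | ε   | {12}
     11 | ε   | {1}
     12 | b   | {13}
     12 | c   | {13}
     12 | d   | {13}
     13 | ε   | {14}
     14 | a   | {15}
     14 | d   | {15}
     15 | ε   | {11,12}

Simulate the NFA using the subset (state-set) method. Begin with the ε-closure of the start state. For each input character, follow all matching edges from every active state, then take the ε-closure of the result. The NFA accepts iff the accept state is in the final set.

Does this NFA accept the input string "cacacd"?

start: ε-closure({0}) = {0,2,10,12}
'c' @ 1: {3,4,13,14}
'a' @ 2: {1,11,12,15}  ✓accept
'c' @ 3: {13,14}
'a' @ 4: {1,11,12,15}  ✓accept
'c' @ 5: {13,14}
'd' @ 6: {1,11,12,15}  ✓accept
final: {1,11,12,15}; accept 1 in set

Answer: ACCEPT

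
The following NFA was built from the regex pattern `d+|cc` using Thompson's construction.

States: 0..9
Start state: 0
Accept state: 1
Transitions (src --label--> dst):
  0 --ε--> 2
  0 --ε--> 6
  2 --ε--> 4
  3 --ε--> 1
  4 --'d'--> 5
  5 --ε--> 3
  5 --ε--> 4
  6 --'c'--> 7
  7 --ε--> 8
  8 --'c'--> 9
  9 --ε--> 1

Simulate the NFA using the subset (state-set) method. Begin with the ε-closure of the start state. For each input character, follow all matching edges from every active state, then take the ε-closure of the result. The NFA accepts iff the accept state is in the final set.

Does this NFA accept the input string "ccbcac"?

Answer: REJECT

Derivation:
initial (ε-close {0}): {0,2,4,6}
'c' @ 1: {7,8}
'c' @ 2: {1,9}  [accepting]
'b' @ 3: {}  — state set empty
rest 'cac' ignored (set empty)
after full input: {}  (accept=1 not in)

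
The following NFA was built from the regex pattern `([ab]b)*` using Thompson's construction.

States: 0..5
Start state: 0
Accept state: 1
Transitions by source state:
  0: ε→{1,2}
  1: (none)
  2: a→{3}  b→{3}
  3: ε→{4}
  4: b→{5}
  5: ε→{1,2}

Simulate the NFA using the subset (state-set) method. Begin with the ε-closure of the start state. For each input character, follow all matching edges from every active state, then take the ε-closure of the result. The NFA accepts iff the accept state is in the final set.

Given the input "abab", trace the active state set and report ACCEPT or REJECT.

Answer: ACCEPT

Derivation:
initial (ε-close {0}): {0,1,2}
'a' @ 1: {3,4}
'b' @ 2: {1,2,5}  (accept∈set)
'a' @ 3: {3,4}
'b' @ 4: {1,2,5}  (accept∈set)
end set {1,2,5} — state 1 in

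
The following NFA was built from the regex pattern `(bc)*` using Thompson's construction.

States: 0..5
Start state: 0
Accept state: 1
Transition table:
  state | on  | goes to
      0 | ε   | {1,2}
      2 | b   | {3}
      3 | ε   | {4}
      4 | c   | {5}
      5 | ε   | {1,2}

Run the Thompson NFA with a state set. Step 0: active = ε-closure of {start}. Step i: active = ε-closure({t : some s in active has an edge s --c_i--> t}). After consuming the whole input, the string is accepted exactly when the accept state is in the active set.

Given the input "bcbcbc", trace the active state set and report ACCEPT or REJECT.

S₀ = ε-closure({0}) = {0,1,2}
'b' @ 1: {3,4}
'c' @ 2: {1,2,5}  [accepting]
'b' @ 3: {3,4}
'c' @ 4: {1,2,5}  [accepting]
'b' @ 5: {3,4}
'c' @ 6: {1,2,5}  [accepting]
end set {1,2,5} — state 1 in

Answer: ACCEPT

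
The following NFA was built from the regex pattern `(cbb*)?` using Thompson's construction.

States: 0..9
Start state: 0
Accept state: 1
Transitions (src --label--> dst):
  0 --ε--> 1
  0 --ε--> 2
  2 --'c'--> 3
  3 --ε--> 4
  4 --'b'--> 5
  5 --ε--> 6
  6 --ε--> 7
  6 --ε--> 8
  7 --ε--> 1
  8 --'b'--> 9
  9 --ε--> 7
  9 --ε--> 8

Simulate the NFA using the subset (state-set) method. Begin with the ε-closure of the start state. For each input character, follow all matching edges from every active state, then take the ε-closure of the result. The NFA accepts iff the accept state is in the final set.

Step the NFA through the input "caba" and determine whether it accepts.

Answer: REJECT

Derivation:
S₀ = ε-closure({0}) = {0,1,2}
'c' @ 1: {3,4}
'a' @ 2: {}  — state set empty
rest 'ba' ignored (set empty)
end set {} — state 1 not in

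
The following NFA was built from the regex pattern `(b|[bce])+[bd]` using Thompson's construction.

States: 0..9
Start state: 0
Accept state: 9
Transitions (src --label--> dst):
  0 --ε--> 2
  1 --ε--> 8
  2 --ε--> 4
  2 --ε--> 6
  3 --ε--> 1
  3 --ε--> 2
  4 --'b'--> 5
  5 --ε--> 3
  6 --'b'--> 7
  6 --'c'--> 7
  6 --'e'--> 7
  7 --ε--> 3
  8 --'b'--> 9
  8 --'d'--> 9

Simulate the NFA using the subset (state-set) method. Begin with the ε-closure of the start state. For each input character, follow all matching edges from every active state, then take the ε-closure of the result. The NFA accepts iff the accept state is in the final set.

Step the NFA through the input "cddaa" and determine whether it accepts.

Answer: REJECT

Derivation:
start: ε-closure({0}) = {0,2,4,6}
'c' @ 1: {1,2,3,4,6,7,8}
'd' @ 2: {9}  [accepting]
'd' @ 3: {}  — state set empty
rest 'aa' ignored (set empty)
final: {}; accept 9 not in set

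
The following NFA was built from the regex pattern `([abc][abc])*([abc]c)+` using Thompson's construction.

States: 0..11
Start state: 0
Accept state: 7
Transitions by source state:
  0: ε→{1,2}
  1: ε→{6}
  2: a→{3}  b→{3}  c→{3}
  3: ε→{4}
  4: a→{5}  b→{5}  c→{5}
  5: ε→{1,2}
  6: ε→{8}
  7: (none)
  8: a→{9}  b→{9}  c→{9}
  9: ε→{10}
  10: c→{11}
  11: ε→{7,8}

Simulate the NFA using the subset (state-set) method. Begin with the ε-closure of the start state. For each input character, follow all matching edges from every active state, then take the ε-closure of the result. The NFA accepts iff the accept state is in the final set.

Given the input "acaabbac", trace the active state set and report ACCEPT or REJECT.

Answer: ACCEPT

Derivation:
initial (ε-close {0}): {0,1,2,6,8}
'a' @ 1: {3,4,9,10}
'c' @ 2: {1,2,5,6,7,8,11}  [accepting]
'a' @ 3: {3,4,9,10}
'a' @ 4: {1,2,5,6,8}
'b' @ 5: {3,4,9,10}
'b' @ 6: {1,2,5,6,8}
'a' @ 7: {3,4,9,10}
'c' @ 8: {1,2,5,6,7,8,11}  [accepting]
end set {1,2,5,6,7,8,11} — state 7 in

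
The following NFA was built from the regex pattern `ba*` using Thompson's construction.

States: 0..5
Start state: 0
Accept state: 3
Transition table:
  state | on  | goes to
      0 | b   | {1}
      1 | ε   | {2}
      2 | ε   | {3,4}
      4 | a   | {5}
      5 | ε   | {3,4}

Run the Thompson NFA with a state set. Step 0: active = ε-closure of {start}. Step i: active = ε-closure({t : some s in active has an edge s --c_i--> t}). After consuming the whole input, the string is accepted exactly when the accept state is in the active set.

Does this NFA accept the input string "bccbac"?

S₀ = ε-closure({0}) = {0}
'b' @ 1: {1,2,3,4}  ✓accept
'c' @ 2: {}  — no active states
rest 'cbac' ignored (set empty)
end set {} — state 3 not in

Answer: REJECT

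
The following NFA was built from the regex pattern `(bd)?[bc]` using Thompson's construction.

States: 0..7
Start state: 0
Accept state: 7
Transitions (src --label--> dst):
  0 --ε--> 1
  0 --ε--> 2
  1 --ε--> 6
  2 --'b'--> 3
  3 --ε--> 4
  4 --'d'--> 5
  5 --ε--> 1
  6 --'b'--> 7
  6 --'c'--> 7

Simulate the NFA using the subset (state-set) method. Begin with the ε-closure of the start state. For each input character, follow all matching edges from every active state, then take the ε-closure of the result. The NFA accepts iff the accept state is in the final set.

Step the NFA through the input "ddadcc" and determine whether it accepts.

Answer: REJECT

Trace:
initial (ε-close {0}): {0,1,2,6}
'd' @ 1: {}  — no active states
rest 'dadcc' ignored (set empty)
final: {}; accept 7 not in set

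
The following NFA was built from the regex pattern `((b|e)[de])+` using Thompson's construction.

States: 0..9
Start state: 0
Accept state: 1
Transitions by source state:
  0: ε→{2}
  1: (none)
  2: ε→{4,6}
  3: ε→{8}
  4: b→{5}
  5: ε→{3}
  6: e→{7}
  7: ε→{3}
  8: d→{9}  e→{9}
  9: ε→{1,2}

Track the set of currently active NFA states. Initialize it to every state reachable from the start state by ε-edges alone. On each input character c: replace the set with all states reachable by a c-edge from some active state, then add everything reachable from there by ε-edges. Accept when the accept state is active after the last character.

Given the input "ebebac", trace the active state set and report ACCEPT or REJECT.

start: ε-closure({0}) = {0,2,4,6}
'e' @ 1: {3,7,8}
'b' @ 2: {}  — no active states
rest 'ebac' ignored (set empty)
final: {}; accept 1 not in set

Answer: REJECT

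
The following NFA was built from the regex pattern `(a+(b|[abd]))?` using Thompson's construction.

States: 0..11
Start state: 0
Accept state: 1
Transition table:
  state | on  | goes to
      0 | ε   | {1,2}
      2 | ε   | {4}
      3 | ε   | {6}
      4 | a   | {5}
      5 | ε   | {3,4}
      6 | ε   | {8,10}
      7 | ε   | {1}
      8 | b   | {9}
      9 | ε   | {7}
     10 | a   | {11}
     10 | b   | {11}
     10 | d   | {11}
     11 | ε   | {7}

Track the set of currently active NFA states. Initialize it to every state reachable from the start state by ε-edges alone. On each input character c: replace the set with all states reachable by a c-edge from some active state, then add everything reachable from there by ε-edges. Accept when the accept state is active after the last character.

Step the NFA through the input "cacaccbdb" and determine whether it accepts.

Answer: REJECT

Trace:
start: ε-closure({0}) = {0,1,2,4}
'c' @ 1: {}  — no active states
rest 'acaccbdb' ignored (set empty)
after full input: {}  (accept=1 not in)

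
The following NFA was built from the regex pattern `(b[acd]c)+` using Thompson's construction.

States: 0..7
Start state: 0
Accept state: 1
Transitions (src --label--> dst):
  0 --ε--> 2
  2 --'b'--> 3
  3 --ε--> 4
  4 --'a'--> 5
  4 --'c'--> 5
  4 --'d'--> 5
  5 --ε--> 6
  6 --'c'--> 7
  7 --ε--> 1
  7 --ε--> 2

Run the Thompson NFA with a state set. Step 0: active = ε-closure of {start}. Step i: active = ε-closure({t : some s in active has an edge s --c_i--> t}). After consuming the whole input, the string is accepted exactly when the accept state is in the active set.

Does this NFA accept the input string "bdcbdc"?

Answer: ACCEPT

Trace:
initial (ε-close {0}): {0,2}
'b' @ 1: {3,4}
'd' @ 2: {5,6}
'c' @ 3: {1,2,7}  ✓accept
'b' @ 4: {3,4}
'd' @ 5: {5,6}
'c' @ 6: {1,2,7}  ✓accept
end set {1,2,7} — state 1 in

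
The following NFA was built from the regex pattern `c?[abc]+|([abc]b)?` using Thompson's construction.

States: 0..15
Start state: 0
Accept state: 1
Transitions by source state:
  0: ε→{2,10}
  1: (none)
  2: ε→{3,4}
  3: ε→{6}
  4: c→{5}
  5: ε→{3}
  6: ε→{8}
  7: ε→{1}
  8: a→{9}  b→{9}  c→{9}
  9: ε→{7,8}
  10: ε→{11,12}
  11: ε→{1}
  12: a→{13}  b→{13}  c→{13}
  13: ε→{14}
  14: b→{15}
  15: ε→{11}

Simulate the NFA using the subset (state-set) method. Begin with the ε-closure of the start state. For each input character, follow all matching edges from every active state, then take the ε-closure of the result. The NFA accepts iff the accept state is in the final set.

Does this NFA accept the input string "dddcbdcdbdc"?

S₀ = ε-closure({0}) = {0,1,2,3,4,6,8,10,11,12}
'd' @ 1: {}  — no active states
rest 'ddcbdcdbdc' ignored (set empty)
end set {} — state 1 not in

Answer: REJECT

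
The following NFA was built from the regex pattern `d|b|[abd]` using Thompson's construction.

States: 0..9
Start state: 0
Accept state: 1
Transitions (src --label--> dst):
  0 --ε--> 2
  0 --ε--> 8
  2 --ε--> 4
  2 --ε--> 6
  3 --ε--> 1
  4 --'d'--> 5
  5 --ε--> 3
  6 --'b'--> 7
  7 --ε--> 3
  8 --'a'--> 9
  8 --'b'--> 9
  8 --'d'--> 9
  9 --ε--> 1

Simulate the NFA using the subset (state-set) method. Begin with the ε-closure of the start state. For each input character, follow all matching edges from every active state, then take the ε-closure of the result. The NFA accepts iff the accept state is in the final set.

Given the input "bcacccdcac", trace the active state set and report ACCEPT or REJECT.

S₀ = ε-closure({0}) = {0,2,4,6,8}
'b' @ 1: {1,3,7,9}  [accepting]
'c' @ 2: {}  — no active states
rest 'acccdcac' ignored (set empty)
final: {}; accept 1 not in set

Answer: REJECT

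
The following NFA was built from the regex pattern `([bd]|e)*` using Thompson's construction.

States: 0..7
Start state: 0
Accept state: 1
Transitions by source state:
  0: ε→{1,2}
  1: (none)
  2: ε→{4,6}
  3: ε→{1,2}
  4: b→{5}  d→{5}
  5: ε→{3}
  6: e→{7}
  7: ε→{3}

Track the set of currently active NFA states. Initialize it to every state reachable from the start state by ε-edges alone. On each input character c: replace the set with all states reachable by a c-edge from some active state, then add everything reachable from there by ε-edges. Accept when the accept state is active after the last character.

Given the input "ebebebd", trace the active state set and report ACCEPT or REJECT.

S₀ = ε-closure({0}) = {0,1,2,4,6}
'e' @ 1: {1,2,3,4,6,7}  ✓accept
'b' @ 2: {1,2,3,4,5,6}  ✓accept
'e' @ 3: {1,2,3,4,6,7}  ✓accept
'b' @ 4: {1,2,3,4,5,6}  ✓accept
'e' @ 5: {1,2,3,4,6,7}  ✓accept
'b' @ 6: {1,2,3,4,5,6}  ✓accept
'd' @ 7: {1,2,3,4,5,6}  ✓accept
after full input: {1,2,3,4,5,6}  (accept=1 in)

Answer: ACCEPT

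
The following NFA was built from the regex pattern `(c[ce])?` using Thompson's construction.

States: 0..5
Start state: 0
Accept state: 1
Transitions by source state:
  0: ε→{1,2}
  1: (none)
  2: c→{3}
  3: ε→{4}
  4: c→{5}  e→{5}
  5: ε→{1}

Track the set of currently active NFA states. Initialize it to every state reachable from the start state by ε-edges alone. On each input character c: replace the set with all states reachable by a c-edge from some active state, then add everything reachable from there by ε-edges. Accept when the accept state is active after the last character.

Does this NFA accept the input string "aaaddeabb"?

Answer: REJECT

Derivation:
S₀ = ε-closure({0}) = {0,1,2}
'a' @ 1: {}  — no active states
rest 'aaddeabb' ignored (set empty)
after full input: {}  (accept=1 not in)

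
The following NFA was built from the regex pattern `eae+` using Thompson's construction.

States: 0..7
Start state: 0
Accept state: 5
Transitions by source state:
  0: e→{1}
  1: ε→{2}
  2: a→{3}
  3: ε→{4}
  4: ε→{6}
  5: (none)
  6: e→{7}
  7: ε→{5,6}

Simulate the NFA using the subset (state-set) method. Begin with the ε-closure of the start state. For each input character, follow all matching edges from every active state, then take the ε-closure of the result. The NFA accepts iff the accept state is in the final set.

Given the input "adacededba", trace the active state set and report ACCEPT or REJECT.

Answer: REJECT

Trace:
S₀ = ε-closure({0}) = {0}
'a' @ 1: {}  — no active states
rest 'dacededba' ignored (set empty)
final: {}; accept 5 not in set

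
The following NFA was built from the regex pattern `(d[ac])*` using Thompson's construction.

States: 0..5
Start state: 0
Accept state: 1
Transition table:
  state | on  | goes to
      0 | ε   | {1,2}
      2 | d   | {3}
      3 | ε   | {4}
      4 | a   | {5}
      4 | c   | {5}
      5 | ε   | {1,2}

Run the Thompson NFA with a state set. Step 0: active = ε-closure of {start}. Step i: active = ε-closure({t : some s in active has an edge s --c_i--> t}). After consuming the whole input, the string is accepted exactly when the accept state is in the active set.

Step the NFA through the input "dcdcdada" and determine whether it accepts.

Answer: ACCEPT

Steps:
S₀ = ε-closure({0}) = {0,1,2}
'd' @ 1: {3,4}
'c' @ 2: {1,2,5}  (accept∈set)
'd' @ 3: {3,4}
'c' @ 4: {1,2,5}  (accept∈set)
'd' @ 5: {3,4}
'a' @ 6: {1,2,5}  (accept∈set)
'd' @ 7: {3,4}
'a' @ 8: {1,2,5}  (accept∈set)
final: {1,2,5}; accept 1 in set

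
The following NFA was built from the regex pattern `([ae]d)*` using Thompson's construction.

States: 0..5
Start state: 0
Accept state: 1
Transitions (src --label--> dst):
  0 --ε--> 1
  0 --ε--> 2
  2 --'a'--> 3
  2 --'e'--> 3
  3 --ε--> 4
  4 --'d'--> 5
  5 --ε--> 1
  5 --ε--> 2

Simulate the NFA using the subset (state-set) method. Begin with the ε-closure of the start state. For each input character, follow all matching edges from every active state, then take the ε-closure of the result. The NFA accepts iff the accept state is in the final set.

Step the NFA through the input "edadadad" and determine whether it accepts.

start: ε-closure({0}) = {0,1,2}
'e' @ 1: {3,4}
'd' @ 2: {1,2,5}  ✓accept
'a' @ 3: {3,4}
'd' @ 4: {1,2,5}  ✓accept
'a' @ 5: {3,4}
'd' @ 6: {1,2,5}  ✓accept
'a' @ 7: {3,4}
'd' @ 8: {1,2,5}  ✓accept
final: {1,2,5}; accept 1 in set

Answer: ACCEPT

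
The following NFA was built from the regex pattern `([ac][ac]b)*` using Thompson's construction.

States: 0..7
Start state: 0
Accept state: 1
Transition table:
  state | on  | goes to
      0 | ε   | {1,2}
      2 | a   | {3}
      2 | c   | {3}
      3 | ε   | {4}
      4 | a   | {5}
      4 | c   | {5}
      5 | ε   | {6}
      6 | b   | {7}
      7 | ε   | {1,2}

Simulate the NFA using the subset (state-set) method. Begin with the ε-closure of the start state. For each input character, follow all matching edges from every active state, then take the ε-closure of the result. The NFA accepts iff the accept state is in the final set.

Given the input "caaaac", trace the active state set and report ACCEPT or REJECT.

Answer: REJECT

Trace:
initial (ε-close {0}): {0,1,2}
'c' @ 1: {3,4}
'a' @ 2: {5,6}
'a' @ 3: {}  — dead — no transitions
rest 'aac' ignored (set empty)
final: {}; accept 1 not in set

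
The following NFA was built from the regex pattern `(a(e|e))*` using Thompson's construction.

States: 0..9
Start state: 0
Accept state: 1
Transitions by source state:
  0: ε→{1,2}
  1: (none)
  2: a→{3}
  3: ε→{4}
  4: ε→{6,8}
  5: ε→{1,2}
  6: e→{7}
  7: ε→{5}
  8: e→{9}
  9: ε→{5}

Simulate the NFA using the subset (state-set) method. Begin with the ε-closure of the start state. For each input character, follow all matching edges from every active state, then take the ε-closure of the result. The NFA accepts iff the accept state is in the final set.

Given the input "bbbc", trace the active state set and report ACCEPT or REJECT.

S₀ = ε-closure({0}) = {0,1,2}
'b' @ 1: {}  — dead — no transitions
rest 'bbc' ignored (set empty)
after full input: {}  (accept=1 not in)

Answer: REJECT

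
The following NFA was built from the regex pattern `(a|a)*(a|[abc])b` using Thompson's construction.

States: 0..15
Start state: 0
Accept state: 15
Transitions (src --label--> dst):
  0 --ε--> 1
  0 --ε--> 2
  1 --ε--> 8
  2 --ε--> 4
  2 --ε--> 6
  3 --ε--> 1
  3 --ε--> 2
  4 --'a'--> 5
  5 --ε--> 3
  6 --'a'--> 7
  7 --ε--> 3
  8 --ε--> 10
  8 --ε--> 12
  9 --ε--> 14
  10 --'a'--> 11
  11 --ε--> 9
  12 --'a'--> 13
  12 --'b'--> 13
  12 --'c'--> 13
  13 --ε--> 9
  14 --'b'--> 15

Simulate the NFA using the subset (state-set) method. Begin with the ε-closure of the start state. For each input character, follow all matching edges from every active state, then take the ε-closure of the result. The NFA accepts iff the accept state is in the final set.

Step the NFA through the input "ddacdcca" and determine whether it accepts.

Answer: REJECT

Steps:
initial (ε-close {0}): {0,1,2,4,6,8,10,12}
'd' @ 1: {}  — state set empty
rest 'dacdcca' ignored (set empty)
end set {} — state 15 not in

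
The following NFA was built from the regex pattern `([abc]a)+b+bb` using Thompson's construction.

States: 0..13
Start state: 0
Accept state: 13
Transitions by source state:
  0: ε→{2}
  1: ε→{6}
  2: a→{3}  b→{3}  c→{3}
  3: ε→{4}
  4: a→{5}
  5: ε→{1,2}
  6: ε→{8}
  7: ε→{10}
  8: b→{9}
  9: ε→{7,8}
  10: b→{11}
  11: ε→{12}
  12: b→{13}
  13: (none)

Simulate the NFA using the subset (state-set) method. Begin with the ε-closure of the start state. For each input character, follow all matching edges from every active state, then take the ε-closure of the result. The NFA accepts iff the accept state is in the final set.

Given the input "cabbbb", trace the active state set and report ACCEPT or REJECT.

Answer: ACCEPT

Derivation:
initial (ε-close {0}): {0,2}
'c' @ 1: {3,4}
'a' @ 2: {1,2,5,6,8}
'b' @ 3: {3,4,7,8,9,10}
'b' @ 4: {7,8,9,10,11,12}
'b' @ 5: {7,8,9,10,11,12,13}  [accepting]
'b' @ 6: {7,8,9,10,11,12,13}  [accepting]
final: {7,8,9,10,11,12,13}; accept 13 in set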